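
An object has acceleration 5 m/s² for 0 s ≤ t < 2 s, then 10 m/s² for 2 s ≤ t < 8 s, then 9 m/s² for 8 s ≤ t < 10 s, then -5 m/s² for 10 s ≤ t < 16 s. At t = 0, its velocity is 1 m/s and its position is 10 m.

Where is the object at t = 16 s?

872 m

On each constant-a segment, Δv = aΔt and Δx = v₀Δt + ½aΔt²; chain segment to segment.
0–2 s: v starts 1 m/s; Δx = 1·2 + ½·5·2² = 12 m; v ends 11 m/s.
2–8 s: v starts 11 m/s; Δx = 11·6 + ½·10·6² = 246 m; v ends 71 m/s.
8–10 s: v starts 71 m/s; Δx = 71·2 + ½·9·2² = 160 m; v ends 89 m/s.
10–16 s: v starts 89 m/s; Δx = 89·6 + ½·-5·6² = 444 m; v ends 59 m/s.
x(16) = 10 + Σ Δx = 872 m.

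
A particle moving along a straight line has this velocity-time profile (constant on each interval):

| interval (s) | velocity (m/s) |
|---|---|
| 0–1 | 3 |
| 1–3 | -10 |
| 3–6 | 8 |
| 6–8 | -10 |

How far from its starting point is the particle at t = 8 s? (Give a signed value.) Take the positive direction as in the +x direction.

Displacement is the signed area under the v-t curve.
0–1 s: 3 × 1 = 3 m
1–3 s: -10 × 2 = -20 m
3–6 s: 8 × 3 = 24 m
6–8 s: -10 × 2 = -20 m
Net displacement = -13 m

-13 m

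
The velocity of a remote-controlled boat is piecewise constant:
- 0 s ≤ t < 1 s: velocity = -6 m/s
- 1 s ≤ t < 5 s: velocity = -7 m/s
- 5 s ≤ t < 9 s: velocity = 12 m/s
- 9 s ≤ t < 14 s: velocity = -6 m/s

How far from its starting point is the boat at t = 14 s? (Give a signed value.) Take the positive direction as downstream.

-16 m

Displacement is the signed area under the v-t curve.
0–1 s: -6 × 1 = -6 m
1–5 s: -7 × 4 = -28 m
5–9 s: 12 × 4 = 48 m
9–14 s: -6 × 5 = -30 m
Net displacement = -16 m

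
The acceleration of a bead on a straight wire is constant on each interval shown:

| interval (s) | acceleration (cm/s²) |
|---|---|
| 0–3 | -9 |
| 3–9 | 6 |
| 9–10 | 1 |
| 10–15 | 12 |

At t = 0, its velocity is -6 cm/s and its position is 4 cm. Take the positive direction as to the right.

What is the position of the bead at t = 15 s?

29 cm

On each constant-a segment, Δv = aΔt and Δx = v₀Δt + ½aΔt²; chain segment to segment.
0–3 s: v starts -6 cm/s; Δx = -6·3 + ½·-9·3² = -58.5 cm; v ends -33 cm/s.
3–9 s: v starts -33 cm/s; Δx = -33·6 + ½·6·6² = -90 cm; v ends 3 cm/s.
9–10 s: v starts 3 cm/s; Δx = 3·1 + ½·1·1² = 3.5 cm; v ends 4 cm/s.
10–15 s: v starts 4 cm/s; Δx = 4·5 + ½·12·5² = 170 cm; v ends 64 cm/s.
x(15) = 4 + Σ Δx = 29 cm.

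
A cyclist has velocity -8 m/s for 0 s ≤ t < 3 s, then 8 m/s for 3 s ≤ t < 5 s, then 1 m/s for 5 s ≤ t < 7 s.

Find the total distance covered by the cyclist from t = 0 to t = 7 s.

Total distance travelled is ∫|v| dt — sum the magnitudes of each area piece.
0–3 s: |-8| × 3 = 24 m
3–5 s: |8| × 2 = 16 m
5–7 s: |1| × 2 = 2 m
Total distance = 42 m

42 m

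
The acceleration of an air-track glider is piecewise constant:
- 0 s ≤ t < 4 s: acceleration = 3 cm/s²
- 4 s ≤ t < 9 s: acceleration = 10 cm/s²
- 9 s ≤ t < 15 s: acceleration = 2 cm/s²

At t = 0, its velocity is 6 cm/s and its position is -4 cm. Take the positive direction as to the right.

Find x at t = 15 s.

703 cm

On each constant-a segment, Δv = aΔt and Δx = v₀Δt + ½aΔt²; chain segment to segment.
0–4 s: v starts 6 cm/s; Δx = 6·4 + ½·3·4² = 48 cm; v ends 18 cm/s.
4–9 s: v starts 18 cm/s; Δx = 18·5 + ½·10·5² = 215 cm; v ends 68 cm/s.
9–15 s: v starts 68 cm/s; Δx = 68·6 + ½·2·6² = 444 cm; v ends 80 cm/s.
x(15) = -4 + Σ Δx = 703 cm.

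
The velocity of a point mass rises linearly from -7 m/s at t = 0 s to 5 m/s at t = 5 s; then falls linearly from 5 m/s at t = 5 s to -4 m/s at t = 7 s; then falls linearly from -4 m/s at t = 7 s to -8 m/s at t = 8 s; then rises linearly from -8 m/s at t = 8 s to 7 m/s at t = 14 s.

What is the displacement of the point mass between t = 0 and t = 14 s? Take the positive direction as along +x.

Displacement is the signed area under the v-t curve.
0–5 s: ½(-7 + 5)(5) = -5 m
5–7 s: ½(5 + -4)(2) = 1 m
7–8 s: ½(-4 + -8)(1) = -6 m
8–14 s: ½(-8 + 7)(6) = -3 m
Net displacement = -13 m

-13 m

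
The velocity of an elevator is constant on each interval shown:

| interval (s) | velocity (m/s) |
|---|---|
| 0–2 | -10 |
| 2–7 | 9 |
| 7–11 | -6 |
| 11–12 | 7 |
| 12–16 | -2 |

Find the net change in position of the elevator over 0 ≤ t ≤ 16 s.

0 m

Net displacement equals the area under the velocity-time graph (areas below the axis count negative).
0–2 s: -10 × 2 = -20 m
2–7 s: 9 × 5 = 45 m
7–11 s: -6 × 4 = -24 m
11–12 s: 7 × 1 = 7 m
12–16 s: -2 × 4 = -8 m
Net displacement = 0 m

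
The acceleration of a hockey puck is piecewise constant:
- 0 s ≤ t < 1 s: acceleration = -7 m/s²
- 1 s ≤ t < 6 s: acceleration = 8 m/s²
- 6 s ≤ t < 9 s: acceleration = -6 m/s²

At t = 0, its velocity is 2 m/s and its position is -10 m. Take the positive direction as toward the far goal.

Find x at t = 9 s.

On each constant-a segment, Δv = aΔt and Δx = v₀Δt + ½aΔt²; chain segment to segment.
0–1 s: v starts 2 m/s; Δx = 2·1 + ½·-7·1² = -1.5 m; v ends -5 m/s.
1–6 s: v starts -5 m/s; Δx = -5·5 + ½·8·5² = 75 m; v ends 35 m/s.
6–9 s: v starts 35 m/s; Δx = 35·3 + ½·-6·3² = 78 m; v ends 17 m/s.
x(9) = -10 + Σ Δx = 141.5 m.

141.5 m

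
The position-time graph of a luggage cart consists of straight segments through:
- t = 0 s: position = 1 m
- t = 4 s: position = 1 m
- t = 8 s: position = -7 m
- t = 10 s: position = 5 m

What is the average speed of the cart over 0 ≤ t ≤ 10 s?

Average speed = (total path length)/(elapsed time); on a piecewise-linear x-t graph the path length is Σ|Δx|.
0–4 s: |Δx| = |1 − 1| = 0 m
4–8 s: |Δx| = |-7 − 1| = 8 m
8–10 s: |Δx| = |5 − -7| = 12 m
Total path = 20 m; average speed = 20/10 = 2 m/s.

2 m/s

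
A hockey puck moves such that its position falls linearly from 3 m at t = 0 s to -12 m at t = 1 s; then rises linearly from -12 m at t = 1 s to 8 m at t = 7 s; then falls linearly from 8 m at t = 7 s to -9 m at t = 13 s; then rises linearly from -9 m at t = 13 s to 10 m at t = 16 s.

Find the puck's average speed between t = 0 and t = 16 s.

4.4375 m/s

Average speed = (total path length)/(elapsed time); on a piecewise-linear x-t graph the path length is Σ|Δx|.
0–1 s: |Δx| = |-12 − 3| = 15 m
1–7 s: |Δx| = |8 − -12| = 20 m
7–13 s: |Δx| = |-9 − 8| = 17 m
13–16 s: |Δx| = |10 − -9| = 19 m
Total path = 71 m; average speed = 71/16 = 4.4375 m/s.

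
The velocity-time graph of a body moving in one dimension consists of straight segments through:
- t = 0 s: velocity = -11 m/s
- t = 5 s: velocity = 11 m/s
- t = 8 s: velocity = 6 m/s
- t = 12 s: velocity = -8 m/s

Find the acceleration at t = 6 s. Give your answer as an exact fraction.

Acceleration is the slope of the v-t graph on 5–8 s: (6 − 11)/(8 − 5) = -5/3 m/s².

-5/3 m/s²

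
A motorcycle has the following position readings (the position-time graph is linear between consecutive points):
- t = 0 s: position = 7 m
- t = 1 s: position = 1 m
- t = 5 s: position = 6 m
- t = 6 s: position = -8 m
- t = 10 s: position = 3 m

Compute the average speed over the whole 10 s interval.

3.6 m/s

Average speed = (total path length)/(elapsed time); on a piecewise-linear x-t graph the path length is Σ|Δx|.
0–1 s: |Δx| = |1 − 7| = 6 m
1–5 s: |Δx| = |6 − 1| = 5 m
5–6 s: |Δx| = |-8 − 6| = 14 m
6–10 s: |Δx| = |3 − -8| = 11 m
Total path = 36 m; average speed = 36/10 = 3.6 m/s.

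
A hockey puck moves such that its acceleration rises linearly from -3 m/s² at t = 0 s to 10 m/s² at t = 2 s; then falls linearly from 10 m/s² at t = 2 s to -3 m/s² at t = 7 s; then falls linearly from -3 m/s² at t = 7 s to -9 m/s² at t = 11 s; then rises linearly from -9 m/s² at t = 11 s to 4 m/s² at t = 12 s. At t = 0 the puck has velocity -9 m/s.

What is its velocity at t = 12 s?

Δv equals the area under the a-t graph; then v = v₀ + Δv.
0–2 s: ½(-3 + 10)(2) = 7 m/s
2–7 s: ½(10 + -3)(5) = 17.5 m/s
7–11 s: ½(-3 + -9)(4) = -24 m/s
11–12 s: ½(-9 + 4)(1) = -2.5 m/s
Δv = -2 m/s, so v(12) = -9 + (-2) = -11 m/s.

-11 m/s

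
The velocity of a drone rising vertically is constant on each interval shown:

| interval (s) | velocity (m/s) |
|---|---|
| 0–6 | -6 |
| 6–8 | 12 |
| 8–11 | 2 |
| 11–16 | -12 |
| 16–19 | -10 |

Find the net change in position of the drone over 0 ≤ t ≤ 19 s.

-96 m

Net displacement equals the area under the velocity-time graph (areas below the axis count negative).
0–6 s: -6 × 6 = -36 m
6–8 s: 12 × 2 = 24 m
8–11 s: 2 × 3 = 6 m
11–16 s: -12 × 5 = -60 m
16–19 s: -10 × 3 = -30 m
Net displacement = -96 m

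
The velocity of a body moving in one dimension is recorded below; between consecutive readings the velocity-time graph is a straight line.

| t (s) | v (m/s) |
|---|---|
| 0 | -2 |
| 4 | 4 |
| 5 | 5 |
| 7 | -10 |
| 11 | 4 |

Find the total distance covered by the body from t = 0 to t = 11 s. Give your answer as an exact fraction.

505/14 m

Distance (not displacement) is the total path length: add the absolute areas under v-t.
0–4 s: v = 0 at t = 4/3 s; triangle areas 4/3 + 16/3 = 20/3 m
4–5 s: |½(4 + 5)(1)| = 4.5 m
5–7 s: v = 0 at t = 17/3 s; triangle areas 5/3 + 20/3 = 25/3 m
7–11 s: v = 0 at t = 69/7 s; triangle areas 100/7 + 16/7 = 116/7 m
Total distance = 505/14 m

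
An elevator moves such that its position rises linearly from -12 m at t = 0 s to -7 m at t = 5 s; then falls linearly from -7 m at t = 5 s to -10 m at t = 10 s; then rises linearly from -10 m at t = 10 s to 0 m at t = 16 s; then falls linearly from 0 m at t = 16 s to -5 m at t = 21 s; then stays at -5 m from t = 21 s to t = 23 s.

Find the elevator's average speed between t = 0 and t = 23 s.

Average speed = (total path length)/(elapsed time); on a piecewise-linear x-t graph the path length is Σ|Δx|.
0–5 s: |Δx| = |-7 − -12| = 5 m
5–10 s: |Δx| = |-10 − -7| = 3 m
10–16 s: |Δx| = |0 − -10| = 10 m
16–21 s: |Δx| = |-5 − 0| = 5 m
21–23 s: |Δx| = |-5 − -5| = 0 m
Total path = 23 m; average speed = 23/23 = 1 m/s.

1 m/s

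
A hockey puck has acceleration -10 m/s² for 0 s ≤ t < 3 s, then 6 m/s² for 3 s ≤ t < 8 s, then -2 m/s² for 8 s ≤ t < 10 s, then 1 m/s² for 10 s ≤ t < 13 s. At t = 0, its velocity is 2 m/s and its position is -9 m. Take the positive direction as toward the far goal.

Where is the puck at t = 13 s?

On each constant-a segment, Δv = aΔt and Δx = v₀Δt + ½aΔt²; chain segment to segment.
0–3 s: v starts 2 m/s; Δx = 2·3 + ½·-10·3² = -39 m; v ends -28 m/s.
3–8 s: v starts -28 m/s; Δx = -28·5 + ½·6·5² = -65 m; v ends 2 m/s.
8–10 s: v starts 2 m/s; Δx = 2·2 + ½·-2·2² = 0 m; v ends -2 m/s.
10–13 s: v starts -2 m/s; Δx = -2·3 + ½·1·3² = -1.5 m; v ends 1 m/s.
x(13) = -9 + Σ Δx = -114.5 m.

-114.5 m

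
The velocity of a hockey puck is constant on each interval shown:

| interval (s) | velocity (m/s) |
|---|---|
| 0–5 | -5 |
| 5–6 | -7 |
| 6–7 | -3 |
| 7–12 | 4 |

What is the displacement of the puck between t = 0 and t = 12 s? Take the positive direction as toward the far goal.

Net displacement equals the area under the velocity-time graph (areas below the axis count negative).
0–5 s: -5 × 5 = -25 m
5–6 s: -7 × 1 = -7 m
6–7 s: -3 × 1 = -3 m
7–12 s: 4 × 5 = 20 m
Net displacement = -15 m

-15 m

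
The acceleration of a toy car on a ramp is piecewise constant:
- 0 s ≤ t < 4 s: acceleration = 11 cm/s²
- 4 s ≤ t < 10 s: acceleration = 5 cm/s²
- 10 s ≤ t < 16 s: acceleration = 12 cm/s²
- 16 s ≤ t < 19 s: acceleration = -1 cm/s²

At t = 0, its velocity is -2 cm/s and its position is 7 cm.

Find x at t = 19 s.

1504.5 cm

On each constant-a segment, Δv = aΔt and Δx = v₀Δt + ½aΔt²; chain segment to segment.
0–4 s: v starts -2 cm/s; Δx = -2·4 + ½·11·4² = 80 cm; v ends 42 cm/s.
4–10 s: v starts 42 cm/s; Δx = 42·6 + ½·5·6² = 342 cm; v ends 72 cm/s.
10–16 s: v starts 72 cm/s; Δx = 72·6 + ½·12·6² = 648 cm; v ends 144 cm/s.
16–19 s: v starts 144 cm/s; Δx = 144·3 + ½·-1·3² = 427.5 cm; v ends 141 cm/s.
x(19) = 7 + Σ Δx = 1504.5 cm.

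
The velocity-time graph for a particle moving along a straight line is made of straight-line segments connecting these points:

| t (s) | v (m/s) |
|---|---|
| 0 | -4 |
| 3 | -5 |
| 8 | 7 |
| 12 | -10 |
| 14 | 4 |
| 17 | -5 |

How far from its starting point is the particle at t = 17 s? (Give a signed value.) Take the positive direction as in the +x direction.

-22 m

Net displacement equals the area under the velocity-time graph (areas below the axis count negative).
0–3 s: ½(-4 + -5)(3) = -13.5 m
3–8 s: ½(-5 + 7)(5) = 5 m
8–12 s: ½(7 + -10)(4) = -6 m
12–14 s: ½(-10 + 4)(2) = -6 m
14–17 s: ½(4 + -5)(3) = -1.5 m
Net displacement = -22 m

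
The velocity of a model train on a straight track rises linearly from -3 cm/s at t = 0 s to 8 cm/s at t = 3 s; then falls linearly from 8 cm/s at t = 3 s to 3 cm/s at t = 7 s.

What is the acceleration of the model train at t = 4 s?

-1.25 cm/s²

Acceleration is the slope of the v-t graph on 3–7 s: (3 − 8)/(7 − 3) = -1.25 cm/s².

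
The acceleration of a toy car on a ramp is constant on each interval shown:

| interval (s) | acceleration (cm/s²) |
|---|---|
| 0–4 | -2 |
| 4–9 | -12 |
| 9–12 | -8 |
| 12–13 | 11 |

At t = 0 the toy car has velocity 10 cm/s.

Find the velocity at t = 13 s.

Δv equals the area under the a-t graph; then v = v₀ + Δv.
0–4 s: -2 × 4 = -8 cm/s
4–9 s: -12 × 5 = -60 cm/s
9–12 s: -8 × 3 = -24 cm/s
12–13 s: 11 × 1 = 11 cm/s
Δv = -81 cm/s, so v(13) = 10 + (-81) = -71 cm/s.

-71 cm/s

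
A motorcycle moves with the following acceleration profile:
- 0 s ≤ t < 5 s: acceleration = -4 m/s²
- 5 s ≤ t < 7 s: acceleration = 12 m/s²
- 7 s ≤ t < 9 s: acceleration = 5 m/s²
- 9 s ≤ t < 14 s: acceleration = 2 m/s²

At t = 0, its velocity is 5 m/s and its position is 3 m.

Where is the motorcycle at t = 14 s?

On each constant-a segment, Δv = aΔt and Δx = v₀Δt + ½aΔt²; chain segment to segment.
0–5 s: v starts 5 m/s; Δx = 5·5 + ½·-4·5² = -25 m; v ends -15 m/s.
5–7 s: v starts -15 m/s; Δx = -15·2 + ½·12·2² = -6 m; v ends 9 m/s.
7–9 s: v starts 9 m/s; Δx = 9·2 + ½·5·2² = 28 m; v ends 19 m/s.
9–14 s: v starts 19 m/s; Δx = 19·5 + ½·2·5² = 120 m; v ends 29 m/s.
x(14) = 3 + Σ Δx = 120 m.

120 m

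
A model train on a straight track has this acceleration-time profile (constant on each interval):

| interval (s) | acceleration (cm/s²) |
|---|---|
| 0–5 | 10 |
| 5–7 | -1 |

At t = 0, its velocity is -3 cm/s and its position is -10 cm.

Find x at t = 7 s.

192 cm

On each constant-a segment, Δv = aΔt and Δx = v₀Δt + ½aΔt²; chain segment to segment.
0–5 s: v starts -3 cm/s; Δx = -3·5 + ½·10·5² = 110 cm; v ends 47 cm/s.
5–7 s: v starts 47 cm/s; Δx = 47·2 + ½·-1·2² = 92 cm; v ends 45 cm/s.
x(7) = -10 + Σ Δx = 192 cm.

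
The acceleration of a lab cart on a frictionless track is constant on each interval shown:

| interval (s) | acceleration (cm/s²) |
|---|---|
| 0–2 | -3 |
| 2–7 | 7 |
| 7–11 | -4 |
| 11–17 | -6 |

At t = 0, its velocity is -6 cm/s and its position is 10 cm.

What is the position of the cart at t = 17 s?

13.5 cm

On each constant-a segment, Δv = aΔt and Δx = v₀Δt + ½aΔt²; chain segment to segment.
0–2 s: v starts -6 cm/s; Δx = -6·2 + ½·-3·2² = -18 cm; v ends -12 cm/s.
2–7 s: v starts -12 cm/s; Δx = -12·5 + ½·7·5² = 27.5 cm; v ends 23 cm/s.
7–11 s: v starts 23 cm/s; Δx = 23·4 + ½·-4·4² = 60 cm; v ends 7 cm/s.
11–17 s: v starts 7 cm/s; Δx = 7·6 + ½·-6·6² = -66 cm; v ends -29 cm/s.
x(17) = 10 + Σ Δx = 13.5 cm.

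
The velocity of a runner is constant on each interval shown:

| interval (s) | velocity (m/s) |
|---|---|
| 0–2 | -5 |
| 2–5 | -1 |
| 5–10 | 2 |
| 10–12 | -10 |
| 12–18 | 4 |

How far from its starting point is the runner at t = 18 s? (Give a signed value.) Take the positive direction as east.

1 m

Displacement is the signed area under the v-t curve.
0–2 s: -5 × 2 = -10 m
2–5 s: -1 × 3 = -3 m
5–10 s: 2 × 5 = 10 m
10–12 s: -10 × 2 = -20 m
12–18 s: 4 × 6 = 24 m
Net displacement = 1 m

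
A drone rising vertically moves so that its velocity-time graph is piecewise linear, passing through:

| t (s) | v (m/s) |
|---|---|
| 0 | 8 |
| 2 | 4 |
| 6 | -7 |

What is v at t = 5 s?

-4.25 m/s

On 2–6 s the graph is linear from 4 to -7 m/s: v(5) = 4 + (-7 − 4)·(5 − 2)/(6 − 2) = -4.25 m/s.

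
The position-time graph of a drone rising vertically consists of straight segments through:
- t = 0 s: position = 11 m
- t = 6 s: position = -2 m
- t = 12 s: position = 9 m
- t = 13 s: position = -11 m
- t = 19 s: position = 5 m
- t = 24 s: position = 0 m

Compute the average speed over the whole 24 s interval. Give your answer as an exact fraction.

65/24 m/s

Average speed = (total path length)/(elapsed time); on a piecewise-linear x-t graph the path length is Σ|Δx|.
0–6 s: |Δx| = |-2 − 11| = 13 m
6–12 s: |Δx| = |9 − -2| = 11 m
12–13 s: |Δx| = |-11 − 9| = 20 m
13–19 s: |Δx| = |5 − -11| = 16 m
19–24 s: |Δx| = |0 − 5| = 5 m
Total path = 65 m; average speed = 65/24 = 65/24 m/s.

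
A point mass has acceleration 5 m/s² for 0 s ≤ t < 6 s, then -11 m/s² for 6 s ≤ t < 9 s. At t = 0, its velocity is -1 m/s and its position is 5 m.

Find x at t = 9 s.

126.5 m

On each constant-a segment, Δv = aΔt and Δx = v₀Δt + ½aΔt²; chain segment to segment.
0–6 s: v starts -1 m/s; Δx = -1·6 + ½·5·6² = 84 m; v ends 29 m/s.
6–9 s: v starts 29 m/s; Δx = 29·3 + ½·-11·3² = 37.5 m; v ends -4 m/s.
x(9) = 5 + Σ Δx = 126.5 m.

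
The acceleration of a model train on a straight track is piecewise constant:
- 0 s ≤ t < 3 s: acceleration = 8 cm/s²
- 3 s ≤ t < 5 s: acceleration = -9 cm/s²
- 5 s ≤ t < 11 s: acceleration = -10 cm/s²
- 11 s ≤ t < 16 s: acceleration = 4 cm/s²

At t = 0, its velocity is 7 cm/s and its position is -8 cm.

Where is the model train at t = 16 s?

-194 cm

On each constant-a segment, Δv = aΔt and Δx = v₀Δt + ½aΔt²; chain segment to segment.
0–3 s: v starts 7 cm/s; Δx = 7·3 + ½·8·3² = 57 cm; v ends 31 cm/s.
3–5 s: v starts 31 cm/s; Δx = 31·2 + ½·-9·2² = 44 cm; v ends 13 cm/s.
5–11 s: v starts 13 cm/s; Δx = 13·6 + ½·-10·6² = -102 cm; v ends -47 cm/s.
11–16 s: v starts -47 cm/s; Δx = -47·5 + ½·4·5² = -185 cm; v ends -27 cm/s.
x(16) = -8 + Σ Δx = -194 cm.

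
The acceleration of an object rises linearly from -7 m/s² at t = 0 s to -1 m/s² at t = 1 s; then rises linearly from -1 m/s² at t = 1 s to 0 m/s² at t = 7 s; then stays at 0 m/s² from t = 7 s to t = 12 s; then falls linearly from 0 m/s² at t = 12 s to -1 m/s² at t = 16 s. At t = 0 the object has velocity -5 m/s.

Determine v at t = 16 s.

-14 m/s

Δv equals the area under the a-t graph; then v = v₀ + Δv.
0–1 s: ½(-7 + -1)(1) = -4 m/s
1–7 s: ½(-1 + 0)(6) = -3 m/s
7–12 s: 0 × 5 = 0 m/s
12–16 s: ½(0 + -1)(4) = -2 m/s
Δv = -9 m/s, so v(16) = -5 + (-9) = -14 m/s.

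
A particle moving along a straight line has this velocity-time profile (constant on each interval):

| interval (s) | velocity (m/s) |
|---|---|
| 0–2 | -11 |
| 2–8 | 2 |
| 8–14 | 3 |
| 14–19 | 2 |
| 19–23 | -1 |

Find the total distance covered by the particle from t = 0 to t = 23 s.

66 m

Distance (not displacement) is the total path length: add the absolute areas under v-t.
0–2 s: |-11| × 2 = 22 m
2–8 s: |2| × 6 = 12 m
8–14 s: |3| × 6 = 18 m
14–19 s: |2| × 5 = 10 m
19–23 s: |-1| × 4 = 4 m
Total distance = 66 m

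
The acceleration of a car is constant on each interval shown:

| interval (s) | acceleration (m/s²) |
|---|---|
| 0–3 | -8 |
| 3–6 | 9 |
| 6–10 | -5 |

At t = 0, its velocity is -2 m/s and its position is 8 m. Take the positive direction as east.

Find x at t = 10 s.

-107.5 m

On each constant-a segment, Δv = aΔt and Δx = v₀Δt + ½aΔt²; chain segment to segment.
0–3 s: v starts -2 m/s; Δx = -2·3 + ½·-8·3² = -42 m; v ends -26 m/s.
3–6 s: v starts -26 m/s; Δx = -26·3 + ½·9·3² = -37.5 m; v ends 1 m/s.
6–10 s: v starts 1 m/s; Δx = 1·4 + ½·-5·4² = -36 m; v ends -19 m/s.
x(10) = 8 + Σ Δx = -107.5 m.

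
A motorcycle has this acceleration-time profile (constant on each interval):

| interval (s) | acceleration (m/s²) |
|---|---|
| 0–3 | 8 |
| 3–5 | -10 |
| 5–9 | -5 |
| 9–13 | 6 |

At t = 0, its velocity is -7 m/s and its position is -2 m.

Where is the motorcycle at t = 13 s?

-69 m

On each constant-a segment, Δv = aΔt and Δx = v₀Δt + ½aΔt²; chain segment to segment.
0–3 s: v starts -7 m/s; Δx = -7·3 + ½·8·3² = 15 m; v ends 17 m/s.
3–5 s: v starts 17 m/s; Δx = 17·2 + ½·-10·2² = 14 m; v ends -3 m/s.
5–9 s: v starts -3 m/s; Δx = -3·4 + ½·-5·4² = -52 m; v ends -23 m/s.
9–13 s: v starts -23 m/s; Δx = -23·4 + ½·6·4² = -44 m; v ends 1 m/s.
x(13) = -2 + Σ Δx = -69 m.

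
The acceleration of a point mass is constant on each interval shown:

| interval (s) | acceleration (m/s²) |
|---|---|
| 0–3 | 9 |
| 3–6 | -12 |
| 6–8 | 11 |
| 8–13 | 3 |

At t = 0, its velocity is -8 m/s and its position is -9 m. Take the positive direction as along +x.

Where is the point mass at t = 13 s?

61 m

On each constant-a segment, Δv = aΔt and Δx = v₀Δt + ½aΔt²; chain segment to segment.
0–3 s: v starts -8 m/s; Δx = -8·3 + ½·9·3² = 16.5 m; v ends 19 m/s.
3–6 s: v starts 19 m/s; Δx = 19·3 + ½·-12·3² = 3 m; v ends -17 m/s.
6–8 s: v starts -17 m/s; Δx = -17·2 + ½·11·2² = -12 m; v ends 5 m/s.
8–13 s: v starts 5 m/s; Δx = 5·5 + ½·3·5² = 62.5 m; v ends 20 m/s.
x(13) = -9 + Σ Δx = 61 m.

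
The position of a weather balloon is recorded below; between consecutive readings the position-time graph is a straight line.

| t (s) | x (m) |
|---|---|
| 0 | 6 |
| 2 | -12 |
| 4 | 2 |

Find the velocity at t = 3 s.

7 m/s

Velocity is the slope of the x-t graph on 2–4 s: (2 − -12)/(4 − 2) = 7 m/s.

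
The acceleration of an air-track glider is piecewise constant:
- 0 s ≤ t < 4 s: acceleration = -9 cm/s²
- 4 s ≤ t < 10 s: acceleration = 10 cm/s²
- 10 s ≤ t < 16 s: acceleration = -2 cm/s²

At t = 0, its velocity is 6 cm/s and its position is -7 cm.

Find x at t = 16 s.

89 cm

On each constant-a segment, Δv = aΔt and Δx = v₀Δt + ½aΔt²; chain segment to segment.
0–4 s: v starts 6 cm/s; Δx = 6·4 + ½·-9·4² = -48 cm; v ends -30 cm/s.
4–10 s: v starts -30 cm/s; Δx = -30·6 + ½·10·6² = 0 cm; v ends 30 cm/s.
10–16 s: v starts 30 cm/s; Δx = 30·6 + ½·-2·6² = 144 cm; v ends 18 cm/s.
x(16) = -7 + Σ Δx = 89 cm.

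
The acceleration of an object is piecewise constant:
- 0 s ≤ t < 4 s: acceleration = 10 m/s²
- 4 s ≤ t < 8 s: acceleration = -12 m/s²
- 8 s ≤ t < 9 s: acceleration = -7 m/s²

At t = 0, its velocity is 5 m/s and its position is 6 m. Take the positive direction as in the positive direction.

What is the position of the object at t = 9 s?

On each constant-a segment, Δv = aΔt and Δx = v₀Δt + ½aΔt²; chain segment to segment.
0–4 s: v starts 5 m/s; Δx = 5·4 + ½·10·4² = 100 m; v ends 45 m/s.
4–8 s: v starts 45 m/s; Δx = 45·4 + ½·-12·4² = 84 m; v ends -3 m/s.
8–9 s: v starts -3 m/s; Δx = -3·1 + ½·-7·1² = -6.5 m; v ends -10 m/s.
x(9) = 6 + Σ Δx = 183.5 m.

183.5 m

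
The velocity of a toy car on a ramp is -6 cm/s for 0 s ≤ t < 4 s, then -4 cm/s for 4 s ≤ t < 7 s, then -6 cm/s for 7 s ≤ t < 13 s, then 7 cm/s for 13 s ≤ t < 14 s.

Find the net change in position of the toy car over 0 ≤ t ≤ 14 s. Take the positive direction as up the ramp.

-65 cm

Displacement is the signed area under the v-t curve.
0–4 s: -6 × 4 = -24 cm
4–7 s: -4 × 3 = -12 cm
7–13 s: -6 × 6 = -36 cm
13–14 s: 7 × 1 = 7 cm
Net displacement = -65 cm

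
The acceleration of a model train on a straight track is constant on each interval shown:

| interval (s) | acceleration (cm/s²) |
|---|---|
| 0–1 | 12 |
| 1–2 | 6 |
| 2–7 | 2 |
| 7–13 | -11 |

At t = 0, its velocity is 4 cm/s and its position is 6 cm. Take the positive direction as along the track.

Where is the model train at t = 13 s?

On each constant-a segment, Δv = aΔt and Δx = v₀Δt + ½aΔt²; chain segment to segment.
0–1 s: v starts 4 cm/s; Δx = 4·1 + ½·12·1² = 10 cm; v ends 16 cm/s.
1–2 s: v starts 16 cm/s; Δx = 16·1 + ½·6·1² = 19 cm; v ends 22 cm/s.
2–7 s: v starts 22 cm/s; Δx = 22·5 + ½·2·5² = 135 cm; v ends 32 cm/s.
7–13 s: v starts 32 cm/s; Δx = 32·6 + ½·-11·6² = -6 cm; v ends -34 cm/s.
x(13) = 6 + Σ Δx = 164 cm.

164 cm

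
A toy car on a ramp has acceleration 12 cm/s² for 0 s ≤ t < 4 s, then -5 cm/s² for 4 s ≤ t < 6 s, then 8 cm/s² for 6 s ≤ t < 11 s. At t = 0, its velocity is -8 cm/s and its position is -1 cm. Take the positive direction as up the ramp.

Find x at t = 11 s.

On each constant-a segment, Δv = aΔt and Δx = v₀Δt + ½aΔt²; chain segment to segment.
0–4 s: v starts -8 cm/s; Δx = -8·4 + ½·12·4² = 64 cm; v ends 40 cm/s.
4–6 s: v starts 40 cm/s; Δx = 40·2 + ½·-5·2² = 70 cm; v ends 30 cm/s.
6–11 s: v starts 30 cm/s; Δx = 30·5 + ½·8·5² = 250 cm; v ends 70 cm/s.
x(11) = -1 + Σ Δx = 383 cm.

383 cm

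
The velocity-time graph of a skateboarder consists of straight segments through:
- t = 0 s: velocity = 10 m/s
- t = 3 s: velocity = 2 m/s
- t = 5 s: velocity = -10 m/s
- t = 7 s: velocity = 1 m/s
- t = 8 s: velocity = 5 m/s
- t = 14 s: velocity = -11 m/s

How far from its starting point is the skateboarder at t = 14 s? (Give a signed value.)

-14 m

Net displacement equals the area under the velocity-time graph (areas below the axis count negative).
0–3 s: ½(10 + 2)(3) = 18 m
3–5 s: ½(2 + -10)(2) = -8 m
5–7 s: ½(-10 + 1)(2) = -9 m
7–8 s: ½(1 + 5)(1) = 3 m
8–14 s: ½(5 + -11)(6) = -18 m
Net displacement = -14 m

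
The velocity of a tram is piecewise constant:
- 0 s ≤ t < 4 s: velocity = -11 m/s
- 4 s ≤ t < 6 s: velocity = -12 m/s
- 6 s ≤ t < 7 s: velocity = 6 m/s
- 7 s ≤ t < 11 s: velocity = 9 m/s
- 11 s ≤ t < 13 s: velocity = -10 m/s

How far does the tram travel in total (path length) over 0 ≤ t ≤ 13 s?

130 m

Distance (not displacement) is the total path length: add the absolute areas under v-t.
0–4 s: |-11| × 4 = 44 m
4–6 s: |-12| × 2 = 24 m
6–7 s: |6| × 1 = 6 m
7–11 s: |9| × 4 = 36 m
11–13 s: |-10| × 2 = 20 m
Total distance = 130 m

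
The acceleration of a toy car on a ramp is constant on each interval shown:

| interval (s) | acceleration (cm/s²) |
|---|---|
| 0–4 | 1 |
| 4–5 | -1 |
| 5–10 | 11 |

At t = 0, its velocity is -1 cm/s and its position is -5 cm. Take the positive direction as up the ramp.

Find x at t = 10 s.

On each constant-a segment, Δv = aΔt and Δx = v₀Δt + ½aΔt²; chain segment to segment.
0–4 s: v starts -1 cm/s; Δx = -1·4 + ½·1·4² = 4 cm; v ends 3 cm/s.
4–5 s: v starts 3 cm/s; Δx = 3·1 + ½·-1·1² = 2.5 cm; v ends 2 cm/s.
5–10 s: v starts 2 cm/s; Δx = 2·5 + ½·11·5² = 147.5 cm; v ends 57 cm/s.
x(10) = -5 + Σ Δx = 149 cm.

149 cm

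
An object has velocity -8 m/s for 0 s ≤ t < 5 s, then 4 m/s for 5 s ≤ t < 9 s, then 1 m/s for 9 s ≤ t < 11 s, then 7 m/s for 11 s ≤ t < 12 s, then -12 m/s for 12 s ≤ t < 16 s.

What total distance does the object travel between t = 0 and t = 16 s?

Distance (not displacement) is the total path length: add the absolute areas under v-t.
0–5 s: |-8| × 5 = 40 m
5–9 s: |4| × 4 = 16 m
9–11 s: |1| × 2 = 2 m
11–12 s: |7| × 1 = 7 m
12–16 s: |-12| × 4 = 48 m
Total distance = 113 m

113 m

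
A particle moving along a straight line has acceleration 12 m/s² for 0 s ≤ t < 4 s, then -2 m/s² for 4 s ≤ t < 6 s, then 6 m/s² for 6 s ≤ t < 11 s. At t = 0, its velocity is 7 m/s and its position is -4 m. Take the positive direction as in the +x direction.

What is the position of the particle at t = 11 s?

On each constant-a segment, Δv = aΔt and Δx = v₀Δt + ½aΔt²; chain segment to segment.
0–4 s: v starts 7 m/s; Δx = 7·4 + ½·12·4² = 124 m; v ends 55 m/s.
4–6 s: v starts 55 m/s; Δx = 55·2 + ½·-2·2² = 106 m; v ends 51 m/s.
6–11 s: v starts 51 m/s; Δx = 51·5 + ½·6·5² = 330 m; v ends 81 m/s.
x(11) = -4 + Σ Δx = 556 m.

556 m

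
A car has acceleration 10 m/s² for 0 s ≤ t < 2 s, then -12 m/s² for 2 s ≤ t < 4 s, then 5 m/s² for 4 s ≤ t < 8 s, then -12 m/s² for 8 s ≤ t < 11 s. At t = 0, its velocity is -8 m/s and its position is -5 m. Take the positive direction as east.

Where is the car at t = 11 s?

On each constant-a segment, Δv = aΔt and Δx = v₀Δt + ½aΔt²; chain segment to segment.
0–2 s: v starts -8 m/s; Δx = -8·2 + ½·10·2² = 4 m; v ends 12 m/s.
2–4 s: v starts 12 m/s; Δx = 12·2 + ½·-12·2² = 0 m; v ends -12 m/s.
4–8 s: v starts -12 m/s; Δx = -12·4 + ½·5·4² = -8 m; v ends 8 m/s.
8–11 s: v starts 8 m/s; Δx = 8·3 + ½·-12·3² = -30 m; v ends -28 m/s.
x(11) = -5 + Σ Δx = -39 m.

-39 m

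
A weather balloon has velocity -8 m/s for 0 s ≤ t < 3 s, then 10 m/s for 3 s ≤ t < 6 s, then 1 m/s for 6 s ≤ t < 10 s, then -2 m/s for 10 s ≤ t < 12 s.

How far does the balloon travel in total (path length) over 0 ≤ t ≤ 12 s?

Total distance travelled is ∫|v| dt — sum the magnitudes of each area piece.
0–3 s: |-8| × 3 = 24 m
3–6 s: |10| × 3 = 30 m
6–10 s: |1| × 4 = 4 m
10–12 s: |-2| × 2 = 4 m
Total distance = 62 m

62 m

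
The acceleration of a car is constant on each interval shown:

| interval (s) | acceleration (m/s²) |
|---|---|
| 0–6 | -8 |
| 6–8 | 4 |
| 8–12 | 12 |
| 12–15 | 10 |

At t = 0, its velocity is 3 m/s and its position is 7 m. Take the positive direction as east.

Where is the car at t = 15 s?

-175 m

On each constant-a segment, Δv = aΔt and Δx = v₀Δt + ½aΔt²; chain segment to segment.
0–6 s: v starts 3 m/s; Δx = 3·6 + ½·-8·6² = -126 m; v ends -45 m/s.
6–8 s: v starts -45 m/s; Δx = -45·2 + ½·4·2² = -82 m; v ends -37 m/s.
8–12 s: v starts -37 m/s; Δx = -37·4 + ½·12·4² = -52 m; v ends 11 m/s.
12–15 s: v starts 11 m/s; Δx = 11·3 + ½·10·3² = 78 m; v ends 41 m/s.
x(15) = 7 + Σ Δx = -175 m.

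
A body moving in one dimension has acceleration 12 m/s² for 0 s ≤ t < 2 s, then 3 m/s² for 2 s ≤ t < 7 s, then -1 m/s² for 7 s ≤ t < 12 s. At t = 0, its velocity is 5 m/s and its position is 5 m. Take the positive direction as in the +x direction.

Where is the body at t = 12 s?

429 m

On each constant-a segment, Δv = aΔt and Δx = v₀Δt + ½aΔt²; chain segment to segment.
0–2 s: v starts 5 m/s; Δx = 5·2 + ½·12·2² = 34 m; v ends 29 m/s.
2–7 s: v starts 29 m/s; Δx = 29·5 + ½·3·5² = 182.5 m; v ends 44 m/s.
7–12 s: v starts 44 m/s; Δx = 44·5 + ½·-1·5² = 207.5 m; v ends 39 m/s.
x(12) = 5 + Σ Δx = 429 m.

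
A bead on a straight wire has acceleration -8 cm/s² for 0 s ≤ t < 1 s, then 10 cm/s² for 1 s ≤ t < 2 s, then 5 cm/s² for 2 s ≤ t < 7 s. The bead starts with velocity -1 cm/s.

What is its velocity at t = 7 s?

Δv equals the area under the a-t graph; then v = v₀ + Δv.
0–1 s: -8 × 1 = -8 cm/s
1–2 s: 10 × 1 = 10 cm/s
2–7 s: 5 × 5 = 25 cm/s
Δv = 27 cm/s, so v(7) = -1 + (27) = 26 cm/s.

26 cm/s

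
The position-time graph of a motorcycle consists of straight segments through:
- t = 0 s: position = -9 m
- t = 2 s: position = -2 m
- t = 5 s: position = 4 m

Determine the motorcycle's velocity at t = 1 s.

3.5 m/s

Velocity is the slope of the x-t graph on 0–2 s: (-2 − -9)/(2 − 0) = 3.5 m/s.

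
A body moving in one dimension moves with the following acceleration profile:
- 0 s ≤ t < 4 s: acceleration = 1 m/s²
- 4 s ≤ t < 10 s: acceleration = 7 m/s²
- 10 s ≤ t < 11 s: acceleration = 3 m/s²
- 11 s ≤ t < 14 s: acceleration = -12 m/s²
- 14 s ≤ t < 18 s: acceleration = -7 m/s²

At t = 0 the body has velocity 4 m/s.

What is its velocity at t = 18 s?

Δv equals the area under the a-t graph; then v = v₀ + Δv.
0–4 s: 1 × 4 = 4 m/s
4–10 s: 7 × 6 = 42 m/s
10–11 s: 3 × 1 = 3 m/s
11–14 s: -12 × 3 = -36 m/s
14–18 s: -7 × 4 = -28 m/s
Δv = -15 m/s, so v(18) = 4 + (-15) = -11 m/s.

-11 m/s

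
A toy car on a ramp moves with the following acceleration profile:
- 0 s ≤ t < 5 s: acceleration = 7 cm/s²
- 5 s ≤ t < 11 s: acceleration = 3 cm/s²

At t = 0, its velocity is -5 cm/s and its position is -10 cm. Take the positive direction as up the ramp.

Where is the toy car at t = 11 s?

286.5 cm

On each constant-a segment, Δv = aΔt and Δx = v₀Δt + ½aΔt²; chain segment to segment.
0–5 s: v starts -5 cm/s; Δx = -5·5 + ½·7·5² = 62.5 cm; v ends 30 cm/s.
5–11 s: v starts 30 cm/s; Δx = 30·6 + ½·3·6² = 234 cm; v ends 48 cm/s.
x(11) = -10 + Σ Δx = 286.5 cm.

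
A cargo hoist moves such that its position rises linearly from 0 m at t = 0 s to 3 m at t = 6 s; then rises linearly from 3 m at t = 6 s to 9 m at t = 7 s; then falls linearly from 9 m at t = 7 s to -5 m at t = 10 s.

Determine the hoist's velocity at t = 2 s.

0.5 m/s

Velocity is the slope of the x-t graph on 0–6 s: (3 − 0)/(6 − 0) = 0.5 m/s.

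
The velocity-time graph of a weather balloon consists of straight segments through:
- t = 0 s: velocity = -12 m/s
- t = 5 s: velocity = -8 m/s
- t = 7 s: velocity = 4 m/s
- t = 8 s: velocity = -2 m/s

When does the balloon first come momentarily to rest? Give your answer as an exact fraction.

v changes sign on 5–7 s (from -8 to 4); the graph is linear there, so v = 0 at t = 5 + (8)·(7 − 5)/(4 − -8) = 19/3 s.

t = 19/3 s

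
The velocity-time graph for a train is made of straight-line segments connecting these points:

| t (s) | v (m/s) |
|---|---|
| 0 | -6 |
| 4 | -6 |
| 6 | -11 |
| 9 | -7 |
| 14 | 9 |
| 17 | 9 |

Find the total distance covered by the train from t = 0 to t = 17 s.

115.3125 m

Distance (not displacement) is the total path length: add the absolute areas under v-t.
0–4 s: |-6| × 4 = 24 m
4–6 s: |½(-6 + -11)(2)| = 17 m
6–9 s: |½(-11 + -7)(3)| = 27 m
9–14 s: v = 0 at t = 11.1875 s; triangle areas 7.65625 + 12.65625 = 20.3125 m
14–17 s: |9| × 3 = 27 m
Total distance = 115.3125 m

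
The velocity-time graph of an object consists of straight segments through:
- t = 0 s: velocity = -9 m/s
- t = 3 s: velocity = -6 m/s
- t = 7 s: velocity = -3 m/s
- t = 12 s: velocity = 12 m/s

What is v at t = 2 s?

-7 m/s

On 0–3 s the graph is linear from -9 to -6 m/s: v(2) = -9 + (-6 − -9)·(2 − 0)/(3 − 0) = -7 m/s.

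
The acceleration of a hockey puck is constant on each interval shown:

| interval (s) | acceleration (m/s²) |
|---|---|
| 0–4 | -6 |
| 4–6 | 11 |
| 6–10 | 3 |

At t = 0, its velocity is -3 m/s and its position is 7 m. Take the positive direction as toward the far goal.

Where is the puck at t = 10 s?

On each constant-a segment, Δv = aΔt and Δx = v₀Δt + ½aΔt²; chain segment to segment.
0–4 s: v starts -3 m/s; Δx = -3·4 + ½·-6·4² = -60 m; v ends -27 m/s.
4–6 s: v starts -27 m/s; Δx = -27·2 + ½·11·2² = -32 m; v ends -5 m/s.
6–10 s: v starts -5 m/s; Δx = -5·4 + ½·3·4² = 4 m; v ends 7 m/s.
x(10) = 7 + Σ Δx = -81 m.

-81 m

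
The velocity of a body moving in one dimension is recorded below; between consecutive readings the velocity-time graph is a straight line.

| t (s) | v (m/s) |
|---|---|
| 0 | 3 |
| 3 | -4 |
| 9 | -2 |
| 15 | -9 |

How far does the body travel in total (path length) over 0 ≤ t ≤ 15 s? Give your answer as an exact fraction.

789/14 m

Total distance travelled is ∫|v| dt — sum the magnitudes of each area piece.
0–3 s: v = 0 at t = 9/7 s; triangle areas 27/14 + 24/7 = 75/14 m
3–9 s: |½(-4 + -2)(6)| = 18 m
9–15 s: |½(-2 + -9)(6)| = 33 m
Total distance = 789/14 m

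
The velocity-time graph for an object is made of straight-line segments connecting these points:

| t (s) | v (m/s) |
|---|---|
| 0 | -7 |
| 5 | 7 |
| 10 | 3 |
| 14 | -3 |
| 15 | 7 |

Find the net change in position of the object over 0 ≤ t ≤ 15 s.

27 m

Net displacement equals the area under the velocity-time graph (areas below the axis count negative).
0–5 s: ½(-7 + 7)(5) = 0 m
5–10 s: ½(7 + 3)(5) = 25 m
10–14 s: ½(3 + -3)(4) = 0 m
14–15 s: ½(-3 + 7)(1) = 2 m
Net displacement = 27 m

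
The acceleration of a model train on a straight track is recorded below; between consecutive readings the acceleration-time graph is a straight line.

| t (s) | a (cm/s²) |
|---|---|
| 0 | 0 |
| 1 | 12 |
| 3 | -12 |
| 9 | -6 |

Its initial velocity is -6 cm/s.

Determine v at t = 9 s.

Δv equals the area under the a-t graph; then v = v₀ + Δv.
0–1 s: ½(0 + 12)(1) = 6 cm/s
1–3 s: ½(12 + -12)(2) = 0 cm/s
3–9 s: ½(-12 + -6)(6) = -54 cm/s
Δv = -48 cm/s, so v(9) = -6 + (-48) = -54 cm/s.

-54 cm/s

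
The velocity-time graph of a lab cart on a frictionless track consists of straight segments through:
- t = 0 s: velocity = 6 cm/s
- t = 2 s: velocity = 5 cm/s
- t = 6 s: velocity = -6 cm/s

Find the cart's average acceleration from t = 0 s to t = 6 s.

Average acceleration = Δv/Δt = (-6 − 6)/(6 − 0) = -2 cm/s².

-2 cm/s²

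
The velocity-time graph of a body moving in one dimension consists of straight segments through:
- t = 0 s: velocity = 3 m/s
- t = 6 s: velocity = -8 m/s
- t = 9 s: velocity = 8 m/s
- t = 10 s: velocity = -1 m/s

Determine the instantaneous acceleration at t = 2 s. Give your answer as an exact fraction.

-11/6 m/s²

Acceleration is the slope of the v-t graph on 0–6 s: (-8 − 3)/(6 − 0) = -11/6 m/s².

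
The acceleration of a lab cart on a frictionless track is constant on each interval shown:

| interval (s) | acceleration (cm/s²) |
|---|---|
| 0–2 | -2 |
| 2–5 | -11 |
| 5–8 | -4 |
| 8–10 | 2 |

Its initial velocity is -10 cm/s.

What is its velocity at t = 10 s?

-55 cm/s

Δv equals the area under the a-t graph; then v = v₀ + Δv.
0–2 s: -2 × 2 = -4 cm/s
2–5 s: -11 × 3 = -33 cm/s
5–8 s: -4 × 3 = -12 cm/s
8–10 s: 2 × 2 = 4 cm/s
Δv = -45 cm/s, so v(10) = -10 + (-45) = -55 cm/s.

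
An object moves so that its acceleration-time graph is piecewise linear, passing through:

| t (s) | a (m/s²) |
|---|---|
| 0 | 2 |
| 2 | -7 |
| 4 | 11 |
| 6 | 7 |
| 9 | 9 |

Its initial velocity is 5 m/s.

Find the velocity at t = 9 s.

46 m/s

Δv equals the area under the a-t graph; then v = v₀ + Δv.
0–2 s: ½(2 + -7)(2) = -5 m/s
2–4 s: ½(-7 + 11)(2) = 4 m/s
4–6 s: ½(11 + 7)(2) = 18 m/s
6–9 s: ½(7 + 9)(3) = 24 m/s
Δv = 41 m/s, so v(9) = 5 + (41) = 46 m/s.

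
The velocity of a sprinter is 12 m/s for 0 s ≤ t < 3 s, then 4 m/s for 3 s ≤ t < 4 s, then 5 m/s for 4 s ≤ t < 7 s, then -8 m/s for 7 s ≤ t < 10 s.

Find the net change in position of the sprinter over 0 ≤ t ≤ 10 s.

31 m

Net displacement equals the area under the velocity-time graph (areas below the axis count negative).
0–3 s: 12 × 3 = 36 m
3–4 s: 4 × 1 = 4 m
4–7 s: 5 × 3 = 15 m
7–10 s: -8 × 3 = -24 m
Net displacement = 31 m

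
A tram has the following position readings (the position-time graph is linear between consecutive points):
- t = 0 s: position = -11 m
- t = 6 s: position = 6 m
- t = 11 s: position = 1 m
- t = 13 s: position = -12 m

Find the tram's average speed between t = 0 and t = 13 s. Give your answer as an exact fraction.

35/13 m/s

Average speed = (total path length)/(elapsed time); on a piecewise-linear x-t graph the path length is Σ|Δx|.
0–6 s: |Δx| = |6 − -11| = 17 m
6–11 s: |Δx| = |1 − 6| = 5 m
11–13 s: |Δx| = |-12 − 1| = 13 m
Total path = 35 m; average speed = 35/13 = 35/13 m/s.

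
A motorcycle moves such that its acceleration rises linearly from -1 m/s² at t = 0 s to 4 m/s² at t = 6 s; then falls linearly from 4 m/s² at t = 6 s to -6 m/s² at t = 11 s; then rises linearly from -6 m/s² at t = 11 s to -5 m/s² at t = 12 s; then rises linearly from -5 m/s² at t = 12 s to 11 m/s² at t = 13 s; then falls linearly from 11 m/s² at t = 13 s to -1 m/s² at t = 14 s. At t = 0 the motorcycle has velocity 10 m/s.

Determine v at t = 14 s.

Δv equals the area under the a-t graph; then v = v₀ + Δv.
0–6 s: ½(-1 + 4)(6) = 9 m/s
6–11 s: ½(4 + -6)(5) = -5 m/s
11–12 s: ½(-6 + -5)(1) = -5.5 m/s
12–13 s: ½(-5 + 11)(1) = 3 m/s
13–14 s: ½(11 + -1)(1) = 5 m/s
Δv = 6.5 m/s, so v(14) = 10 + (6.5) = 16.5 m/s.

16.5 m/s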